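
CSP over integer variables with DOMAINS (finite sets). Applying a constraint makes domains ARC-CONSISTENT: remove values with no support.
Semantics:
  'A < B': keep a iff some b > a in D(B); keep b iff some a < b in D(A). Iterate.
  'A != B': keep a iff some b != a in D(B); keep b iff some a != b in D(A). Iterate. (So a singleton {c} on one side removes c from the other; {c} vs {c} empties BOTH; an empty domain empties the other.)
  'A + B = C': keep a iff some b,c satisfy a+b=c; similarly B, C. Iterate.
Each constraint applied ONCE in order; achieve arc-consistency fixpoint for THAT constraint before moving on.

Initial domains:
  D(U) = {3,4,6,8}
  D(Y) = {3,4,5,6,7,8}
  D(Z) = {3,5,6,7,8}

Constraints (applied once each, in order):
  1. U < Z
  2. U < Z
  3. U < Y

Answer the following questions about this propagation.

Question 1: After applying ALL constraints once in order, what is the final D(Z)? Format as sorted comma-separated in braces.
Answer: {5,6,7,8}

Derivation:
Constraint 1 (U < Z) on D(U)={3,4,6,8} D(Z)={3,5,6,7,8}: U {3,4,6,8}->{3,4,6}; Z {3,5,6,7,8}->{5,6,7,8}
Constraint 2 (U < Z) on D(U)={3,4,6} D(Z)={5,6,7,8}: no change
Constraint 3 (U < Y) on D(U)={3,4,6} D(Y)={3,4,5,6,7,8}: Y {3,4,5,6,7,8}->{4,5,6,7,8}
So after all 3 constraints: D(Z) = {5,6,7,8}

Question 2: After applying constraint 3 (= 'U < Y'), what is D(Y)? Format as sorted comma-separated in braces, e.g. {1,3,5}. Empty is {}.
Answer: {4,5,6,7,8}

Derivation:
Constraint 1 (U < Z) on D(U)={3,4,6,8} D(Z)={3,5,6,7,8}: U {3,4,6,8}->{3,4,6}; Z {3,5,6,7,8}->{5,6,7,8}
Constraint 2 (U < Z) on D(U)={3,4,6} D(Z)={5,6,7,8}: no change
Constraint 3 (U < Y) on D(U)={3,4,6} D(Y)={3,4,5,6,7,8}: Y {3,4,5,6,7,8}->{4,5,6,7,8}
So after constraint 3: D(Y) = {4,5,6,7,8}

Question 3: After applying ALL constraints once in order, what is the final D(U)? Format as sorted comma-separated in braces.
Answer: {3,4,6}

Derivation:
Constraint 1 (U < Z) on D(U)={3,4,6,8} D(Z)={3,5,6,7,8}: U {3,4,6,8}->{3,4,6}; Z {3,5,6,7,8}->{5,6,7,8}
Constraint 2 (U < Z) on D(U)={3,4,6} D(Z)={5,6,7,8}: no change
Constraint 3 (U < Y) on D(U)={3,4,6} D(Y)={3,4,5,6,7,8}: Y {3,4,5,6,7,8}->{4,5,6,7,8}
So after all 3 constraints: D(U) = {3,4,6}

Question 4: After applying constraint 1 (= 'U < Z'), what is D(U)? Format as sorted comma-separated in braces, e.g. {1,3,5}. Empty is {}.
Answer: {3,4,6}

Derivation:
Constraint 1 (U < Z) on D(U)={3,4,6,8} D(Z)={3,5,6,7,8}: U {3,4,6,8}->{3,4,6}; Z {3,5,6,7,8}->{5,6,7,8}
So after constraint 1: D(U) = {3,4,6}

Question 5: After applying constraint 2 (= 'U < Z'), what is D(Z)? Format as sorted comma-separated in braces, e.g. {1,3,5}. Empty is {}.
Answer: {5,6,7,8}

Derivation:
Constraint 1 (U < Z) on D(U)={3,4,6,8} D(Z)={3,5,6,7,8}: U {3,4,6,8}->{3,4,6}; Z {3,5,6,7,8}->{5,6,7,8}
Constraint 2 (U < Z) on D(U)={3,4,6} D(Z)={5,6,7,8}: no change
So after constraint 2: D(Z) = {5,6,7,8}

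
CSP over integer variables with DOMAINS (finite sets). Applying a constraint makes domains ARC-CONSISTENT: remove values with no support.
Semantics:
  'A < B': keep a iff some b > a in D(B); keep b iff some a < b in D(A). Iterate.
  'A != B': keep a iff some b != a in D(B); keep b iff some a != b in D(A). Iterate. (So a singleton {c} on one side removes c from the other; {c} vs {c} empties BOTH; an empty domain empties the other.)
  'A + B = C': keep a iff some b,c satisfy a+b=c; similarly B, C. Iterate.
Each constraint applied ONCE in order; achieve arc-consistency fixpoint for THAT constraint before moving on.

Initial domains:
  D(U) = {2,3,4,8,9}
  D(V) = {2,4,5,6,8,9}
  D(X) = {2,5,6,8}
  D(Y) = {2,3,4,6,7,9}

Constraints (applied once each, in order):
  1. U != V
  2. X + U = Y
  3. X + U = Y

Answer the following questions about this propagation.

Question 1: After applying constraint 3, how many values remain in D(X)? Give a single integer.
Constraint 1 (U != V) on D(U)={2,3,4,8,9} D(V)={2,4,5,6,8,9}: no change
Constraint 2 (X + U = Y) on D(X)={2,5,6,8} D(U)={2,3,4,8,9} D(Y)={2,3,4,6,7,9}: X {2,5,6,8}->{2,5,6}; U {2,3,4,8,9}->{2,3,4}; Y {2,3,4,6,7,9}->{4,6,7,9}
Constraint 3 (X + U = Y) on D(X)={2,5,6} D(U)={2,3,4} D(Y)={4,6,7,9}: no change
So after constraint 3: D(X)={2,5,6}, size = 3

Answer: 3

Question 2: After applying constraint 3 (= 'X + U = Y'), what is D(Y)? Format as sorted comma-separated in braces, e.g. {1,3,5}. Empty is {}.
Constraint 1 (U != V) on D(U)={2,3,4,8,9} D(V)={2,4,5,6,8,9}: no change
Constraint 2 (X + U = Y) on D(X)={2,5,6,8} D(U)={2,3,4,8,9} D(Y)={2,3,4,6,7,9}: X {2,5,6,8}->{2,5,6}; U {2,3,4,8,9}->{2,3,4}; Y {2,3,4,6,7,9}->{4,6,7,9}
Constraint 3 (X + U = Y) on D(X)={2,5,6} D(U)={2,3,4} D(Y)={4,6,7,9}: no change
So after constraint 3: D(Y) = {4,6,7,9}

Answer: {4,6,7,9}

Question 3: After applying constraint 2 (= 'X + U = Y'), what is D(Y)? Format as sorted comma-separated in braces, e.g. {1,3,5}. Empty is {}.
Answer: {4,6,7,9}

Derivation:
Constraint 1 (U != V) on D(U)={2,3,4,8,9} D(V)={2,4,5,6,8,9}: no change
Constraint 2 (X + U = Y) on D(X)={2,5,6,8} D(U)={2,3,4,8,9} D(Y)={2,3,4,6,7,9}: X {2,5,6,8}->{2,5,6}; U {2,3,4,8,9}->{2,3,4}; Y {2,3,4,6,7,9}->{4,6,7,9}
So after constraint 2: D(Y) = {4,6,7,9}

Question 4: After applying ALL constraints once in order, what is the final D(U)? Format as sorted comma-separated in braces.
Constraint 1 (U != V) on D(U)={2,3,4,8,9} D(V)={2,4,5,6,8,9}: no change
Constraint 2 (X + U = Y) on D(X)={2,5,6,8} D(U)={2,3,4,8,9} D(Y)={2,3,4,6,7,9}: X {2,5,6,8}->{2,5,6}; U {2,3,4,8,9}->{2,3,4}; Y {2,3,4,6,7,9}->{4,6,7,9}
Constraint 3 (X + U = Y) on D(X)={2,5,6} D(U)={2,3,4} D(Y)={4,6,7,9}: no change
So after all 3 constraints: D(U) = {2,3,4}

Answer: {2,3,4}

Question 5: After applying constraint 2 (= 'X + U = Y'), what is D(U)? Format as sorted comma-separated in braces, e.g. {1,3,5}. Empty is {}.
Constraint 1 (U != V) on D(U)={2,3,4,8,9} D(V)={2,4,5,6,8,9}: no change
Constraint 2 (X + U = Y) on D(X)={2,5,6,8} D(U)={2,3,4,8,9} D(Y)={2,3,4,6,7,9}: X {2,5,6,8}->{2,5,6}; U {2,3,4,8,9}->{2,3,4}; Y {2,3,4,6,7,9}->{4,6,7,9}
So after constraint 2: D(U) = {2,3,4}

Answer: {2,3,4}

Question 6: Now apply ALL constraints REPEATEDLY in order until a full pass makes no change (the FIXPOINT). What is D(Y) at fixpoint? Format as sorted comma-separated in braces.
Answer: {4,6,7,9}

Derivation:
pass 0 (initial): D(Y)={2,3,4,6,7,9}
pass 1: U {2,3,4,8,9}->{2,3,4}; X {2,5,6,8}->{2,5,6}; Y {2,3,4,6,7,9}->{4,6,7,9}
pass 2: no change
Fixpoint after 2 passes: D(Y) = {4,6,7,9}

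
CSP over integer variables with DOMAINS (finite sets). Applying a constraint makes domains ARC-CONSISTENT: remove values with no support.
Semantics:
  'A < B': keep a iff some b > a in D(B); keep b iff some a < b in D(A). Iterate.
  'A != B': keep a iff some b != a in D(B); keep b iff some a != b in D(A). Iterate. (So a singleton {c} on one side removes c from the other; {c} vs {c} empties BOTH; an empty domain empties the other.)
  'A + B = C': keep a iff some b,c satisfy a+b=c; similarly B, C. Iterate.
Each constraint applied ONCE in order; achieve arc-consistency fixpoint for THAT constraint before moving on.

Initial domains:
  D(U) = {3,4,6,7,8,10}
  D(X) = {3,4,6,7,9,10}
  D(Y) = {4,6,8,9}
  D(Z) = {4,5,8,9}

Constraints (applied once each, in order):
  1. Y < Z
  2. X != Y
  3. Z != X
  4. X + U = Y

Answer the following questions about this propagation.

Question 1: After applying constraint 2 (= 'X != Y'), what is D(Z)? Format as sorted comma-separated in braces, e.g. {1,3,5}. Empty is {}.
Answer: {5,8,9}

Derivation:
Constraint 1 (Y < Z) on D(Y)={4,6,8,9} D(Z)={4,5,8,9}: Y {4,6,8,9}->{4,6,8}; Z {4,5,8,9}->{5,8,9}
Constraint 2 (X != Y) on D(X)={3,4,6,7,9,10} D(Y)={4,6,8}: no change
So after constraint 2: D(Z) = {5,8,9}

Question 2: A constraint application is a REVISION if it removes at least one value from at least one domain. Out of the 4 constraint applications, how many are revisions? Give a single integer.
Answer: 2

Derivation:
Constraint 1 (Y < Z) on D(Y)={4,6,8,9} D(Z)={4,5,8,9}: Y {4,6,8,9}->{4,6,8}; Z {4,5,8,9}->{5,8,9} => REVISION
Constraint 2 (X != Y) on D(X)={3,4,6,7,9,10} D(Y)={4,6,8}: no change => not a revision
Constraint 3 (Z != X) on D(Z)={5,8,9} D(X)={3,4,6,7,9,10}: no change => not a revision
Constraint 4 (X + U = Y) on D(X)={3,4,6,7,9,10} D(U)={3,4,6,7,8,10} D(Y)={4,6,8}: X {3,4,6,7,9,10}->{3,4}; U {3,4,6,7,8,10}->{3,4}; Y {4,6,8}->{6,8} => REVISION
Total revisions = 2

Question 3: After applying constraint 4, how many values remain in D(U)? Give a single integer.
Answer: 2

Derivation:
Constraint 1 (Y < Z) on D(Y)={4,6,8,9} D(Z)={4,5,8,9}: Y {4,6,8,9}->{4,6,8}; Z {4,5,8,9}->{5,8,9}
Constraint 2 (X != Y) on D(X)={3,4,6,7,9,10} D(Y)={4,6,8}: no change
Constraint 3 (Z != X) on D(Z)={5,8,9} D(X)={3,4,6,7,9,10}: no change
Constraint 4 (X + U = Y) on D(X)={3,4,6,7,9,10} D(U)={3,4,6,7,8,10} D(Y)={4,6,8}: X {3,4,6,7,9,10}->{3,4}; U {3,4,6,7,8,10}->{3,4}; Y {4,6,8}->{6,8}
So after constraint 4: D(U)={3,4}, size = 2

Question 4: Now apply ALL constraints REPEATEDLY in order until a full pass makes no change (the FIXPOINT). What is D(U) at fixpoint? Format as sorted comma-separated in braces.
pass 0 (initial): D(U)={3,4,6,7,8,10}
pass 1: U {3,4,6,7,8,10}->{3,4}; X {3,4,6,7,9,10}->{3,4}; Y {4,6,8,9}->{6,8}; Z {4,5,8,9}->{5,8,9}
pass 2: Z {5,8,9}->{8,9}
pass 3: no change
Fixpoint after 3 passes: D(U) = {3,4}

Answer: {3,4}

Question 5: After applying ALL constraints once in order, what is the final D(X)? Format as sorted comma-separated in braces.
Constraint 1 (Y < Z) on D(Y)={4,6,8,9} D(Z)={4,5,8,9}: Y {4,6,8,9}->{4,6,8}; Z {4,5,8,9}->{5,8,9}
Constraint 2 (X != Y) on D(X)={3,4,6,7,9,10} D(Y)={4,6,8}: no change
Constraint 3 (Z != X) on D(Z)={5,8,9} D(X)={3,4,6,7,9,10}: no change
Constraint 4 (X + U = Y) on D(X)={3,4,6,7,9,10} D(U)={3,4,6,7,8,10} D(Y)={4,6,8}: X {3,4,6,7,9,10}->{3,4}; U {3,4,6,7,8,10}->{3,4}; Y {4,6,8}->{6,8}
So after all 4 constraints: D(X) = {3,4}

Answer: {3,4}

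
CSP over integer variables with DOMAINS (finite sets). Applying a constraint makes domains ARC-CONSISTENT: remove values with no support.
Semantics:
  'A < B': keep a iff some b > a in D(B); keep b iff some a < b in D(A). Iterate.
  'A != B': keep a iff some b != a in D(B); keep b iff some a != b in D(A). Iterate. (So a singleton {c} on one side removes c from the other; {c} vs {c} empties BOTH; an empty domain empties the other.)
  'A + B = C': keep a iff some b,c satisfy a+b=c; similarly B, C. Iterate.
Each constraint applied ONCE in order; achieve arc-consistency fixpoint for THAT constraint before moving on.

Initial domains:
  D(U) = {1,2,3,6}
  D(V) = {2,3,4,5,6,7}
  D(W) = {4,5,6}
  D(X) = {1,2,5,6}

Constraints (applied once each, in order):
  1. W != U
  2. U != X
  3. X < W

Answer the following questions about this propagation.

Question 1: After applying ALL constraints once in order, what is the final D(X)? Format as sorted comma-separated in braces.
Constraint 1 (W != U) on D(W)={4,5,6} D(U)={1,2,3,6}: no change
Constraint 2 (U != X) on D(U)={1,2,3,6} D(X)={1,2,5,6}: no change
Constraint 3 (X < W) on D(X)={1,2,5,6} D(W)={4,5,6}: X {1,2,5,6}->{1,2,5}
So after all 3 constraints: D(X) = {1,2,5}

Answer: {1,2,5}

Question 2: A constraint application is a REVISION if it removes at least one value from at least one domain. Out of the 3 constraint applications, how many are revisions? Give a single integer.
Constraint 1 (W != U) on D(W)={4,5,6} D(U)={1,2,3,6}: no change => not a revision
Constraint 2 (U != X) on D(U)={1,2,3,6} D(X)={1,2,5,6}: no change => not a revision
Constraint 3 (X < W) on D(X)={1,2,5,6} D(W)={4,5,6}: X {1,2,5,6}->{1,2,5} => REVISION
Total revisions = 1

Answer: 1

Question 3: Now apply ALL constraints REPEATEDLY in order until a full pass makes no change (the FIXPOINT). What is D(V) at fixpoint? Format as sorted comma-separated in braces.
Answer: {2,3,4,5,6,7}

Derivation:
pass 0 (initial): D(V)={2,3,4,5,6,7}
pass 1: X {1,2,5,6}->{1,2,5}
pass 2: no change
Fixpoint after 2 passes: D(V) = {2,3,4,5,6,7}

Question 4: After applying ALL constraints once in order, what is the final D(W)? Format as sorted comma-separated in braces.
Constraint 1 (W != U) on D(W)={4,5,6} D(U)={1,2,3,6}: no change
Constraint 2 (U != X) on D(U)={1,2,3,6} D(X)={1,2,5,6}: no change
Constraint 3 (X < W) on D(X)={1,2,5,6} D(W)={4,5,6}: X {1,2,5,6}->{1,2,5}
So after all 3 constraints: D(W) = {4,5,6}

Answer: {4,5,6}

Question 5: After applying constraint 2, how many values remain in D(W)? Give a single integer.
Constraint 1 (W != U) on D(W)={4,5,6} D(U)={1,2,3,6}: no change
Constraint 2 (U != X) on D(U)={1,2,3,6} D(X)={1,2,5,6}: no change
So after constraint 2: D(W)={4,5,6}, size = 3

Answer: 3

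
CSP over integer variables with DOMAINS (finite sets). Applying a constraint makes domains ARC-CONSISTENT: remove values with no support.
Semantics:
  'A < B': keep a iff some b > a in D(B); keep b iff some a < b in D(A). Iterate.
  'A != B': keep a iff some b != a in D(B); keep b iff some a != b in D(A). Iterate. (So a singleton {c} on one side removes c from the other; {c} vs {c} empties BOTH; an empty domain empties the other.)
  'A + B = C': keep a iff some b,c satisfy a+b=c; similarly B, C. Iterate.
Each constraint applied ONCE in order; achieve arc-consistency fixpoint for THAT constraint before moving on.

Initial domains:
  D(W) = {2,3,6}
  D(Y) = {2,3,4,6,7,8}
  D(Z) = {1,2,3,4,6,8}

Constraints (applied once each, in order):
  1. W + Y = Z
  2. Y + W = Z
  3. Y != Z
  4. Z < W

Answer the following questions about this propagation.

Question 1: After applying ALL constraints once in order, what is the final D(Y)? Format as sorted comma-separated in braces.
Answer: {2,3,4,6}

Derivation:
Constraint 1 (W + Y = Z) on D(W)={2,3,6} D(Y)={2,3,4,6,7,8} D(Z)={1,2,3,4,6,8}: Y {2,3,4,6,7,8}->{2,3,4,6}; Z {1,2,3,4,6,8}->{4,6,8}
Constraint 2 (Y + W = Z) on D(Y)={2,3,4,6} D(W)={2,3,6} D(Z)={4,6,8}: no change
Constraint 3 (Y != Z) on D(Y)={2,3,4,6} D(Z)={4,6,8}: no change
Constraint 4 (Z < W) on D(Z)={4,6,8} D(W)={2,3,6}: Z {4,6,8}->{4}; W {2,3,6}->{6}
So after all 4 constraints: D(Y) = {2,3,4,6}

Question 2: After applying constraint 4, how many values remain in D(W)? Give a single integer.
Constraint 1 (W + Y = Z) on D(W)={2,3,6} D(Y)={2,3,4,6,7,8} D(Z)={1,2,3,4,6,8}: Y {2,3,4,6,7,8}->{2,3,4,6}; Z {1,2,3,4,6,8}->{4,6,8}
Constraint 2 (Y + W = Z) on D(Y)={2,3,4,6} D(W)={2,3,6} D(Z)={4,6,8}: no change
Constraint 3 (Y != Z) on D(Y)={2,3,4,6} D(Z)={4,6,8}: no change
Constraint 4 (Z < W) on D(Z)={4,6,8} D(W)={2,3,6}: Z {4,6,8}->{4}; W {2,3,6}->{6}
So after constraint 4: D(W)={6}, size = 1

Answer: 1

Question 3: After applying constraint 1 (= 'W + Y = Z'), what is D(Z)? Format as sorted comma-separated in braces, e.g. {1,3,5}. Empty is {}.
Constraint 1 (W + Y = Z) on D(W)={2,3,6} D(Y)={2,3,4,6,7,8} D(Z)={1,2,3,4,6,8}: Y {2,3,4,6,7,8}->{2,3,4,6}; Z {1,2,3,4,6,8}->{4,6,8}
So after constraint 1: D(Z) = {4,6,8}

Answer: {4,6,8}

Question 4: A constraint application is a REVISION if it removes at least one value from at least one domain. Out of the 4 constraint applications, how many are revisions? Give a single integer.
Answer: 2

Derivation:
Constraint 1 (W + Y = Z) on D(W)={2,3,6} D(Y)={2,3,4,6,7,8} D(Z)={1,2,3,4,6,8}: Y {2,3,4,6,7,8}->{2,3,4,6}; Z {1,2,3,4,6,8}->{4,6,8} => REVISION
Constraint 2 (Y + W = Z) on D(Y)={2,3,4,6} D(W)={2,3,6} D(Z)={4,6,8}: no change => not a revision
Constraint 3 (Y != Z) on D(Y)={2,3,4,6} D(Z)={4,6,8}: no change => not a revision
Constraint 4 (Z < W) on D(Z)={4,6,8} D(W)={2,3,6}: Z {4,6,8}->{4}; W {2,3,6}->{6} => REVISION
Total revisions = 2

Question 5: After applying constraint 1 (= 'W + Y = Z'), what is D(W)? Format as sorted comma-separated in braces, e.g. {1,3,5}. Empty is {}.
Answer: {2,3,6}

Derivation:
Constraint 1 (W + Y = Z) on D(W)={2,3,6} D(Y)={2,3,4,6,7,8} D(Z)={1,2,3,4,6,8}: Y {2,3,4,6,7,8}->{2,3,4,6}; Z {1,2,3,4,6,8}->{4,6,8}
So after constraint 1: D(W) = {2,3,6}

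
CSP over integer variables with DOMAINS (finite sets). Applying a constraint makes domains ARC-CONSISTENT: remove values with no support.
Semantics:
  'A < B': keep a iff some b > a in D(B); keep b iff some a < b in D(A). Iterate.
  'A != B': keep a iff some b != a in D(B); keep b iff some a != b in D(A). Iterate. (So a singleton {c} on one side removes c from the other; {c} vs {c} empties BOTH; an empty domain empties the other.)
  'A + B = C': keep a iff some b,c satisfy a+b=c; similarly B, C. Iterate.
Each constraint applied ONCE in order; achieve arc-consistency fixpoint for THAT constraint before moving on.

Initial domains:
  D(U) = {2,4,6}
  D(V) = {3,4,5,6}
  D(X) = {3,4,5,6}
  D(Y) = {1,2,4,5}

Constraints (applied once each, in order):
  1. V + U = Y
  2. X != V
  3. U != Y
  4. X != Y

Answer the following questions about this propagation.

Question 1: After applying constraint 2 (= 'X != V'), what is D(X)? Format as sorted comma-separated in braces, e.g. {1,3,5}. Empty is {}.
Constraint 1 (V + U = Y) on D(V)={3,4,5,6} D(U)={2,4,6} D(Y)={1,2,4,5}: V {3,4,5,6}->{3}; U {2,4,6}->{2}; Y {1,2,4,5}->{5}
Constraint 2 (X != V) on D(X)={3,4,5,6} D(V)={3}: X {3,4,5,6}->{4,5,6}
So after constraint 2: D(X) = {4,5,6}

Answer: {4,5,6}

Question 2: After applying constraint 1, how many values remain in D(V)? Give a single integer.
Constraint 1 (V + U = Y) on D(V)={3,4,5,6} D(U)={2,4,6} D(Y)={1,2,4,5}: V {3,4,5,6}->{3}; U {2,4,6}->{2}; Y {1,2,4,5}->{5}
So after constraint 1: D(V)={3}, size = 1

Answer: 1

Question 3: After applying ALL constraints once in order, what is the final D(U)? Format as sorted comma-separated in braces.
Constraint 1 (V + U = Y) on D(V)={3,4,5,6} D(U)={2,4,6} D(Y)={1,2,4,5}: V {3,4,5,6}->{3}; U {2,4,6}->{2}; Y {1,2,4,5}->{5}
Constraint 2 (X != V) on D(X)={3,4,5,6} D(V)={3}: X {3,4,5,6}->{4,5,6}
Constraint 3 (U != Y) on D(U)={2} D(Y)={5}: no change
Constraint 4 (X != Y) on D(X)={4,5,6} D(Y)={5}: X {4,5,6}->{4,6}
So after all 4 constraints: D(U) = {2}

Answer: {2}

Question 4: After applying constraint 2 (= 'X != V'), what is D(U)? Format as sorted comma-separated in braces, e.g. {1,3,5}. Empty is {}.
Answer: {2}

Derivation:
Constraint 1 (V + U = Y) on D(V)={3,4,5,6} D(U)={2,4,6} D(Y)={1,2,4,5}: V {3,4,5,6}->{3}; U {2,4,6}->{2}; Y {1,2,4,5}->{5}
Constraint 2 (X != V) on D(X)={3,4,5,6} D(V)={3}: X {3,4,5,6}->{4,5,6}
So after constraint 2: D(U) = {2}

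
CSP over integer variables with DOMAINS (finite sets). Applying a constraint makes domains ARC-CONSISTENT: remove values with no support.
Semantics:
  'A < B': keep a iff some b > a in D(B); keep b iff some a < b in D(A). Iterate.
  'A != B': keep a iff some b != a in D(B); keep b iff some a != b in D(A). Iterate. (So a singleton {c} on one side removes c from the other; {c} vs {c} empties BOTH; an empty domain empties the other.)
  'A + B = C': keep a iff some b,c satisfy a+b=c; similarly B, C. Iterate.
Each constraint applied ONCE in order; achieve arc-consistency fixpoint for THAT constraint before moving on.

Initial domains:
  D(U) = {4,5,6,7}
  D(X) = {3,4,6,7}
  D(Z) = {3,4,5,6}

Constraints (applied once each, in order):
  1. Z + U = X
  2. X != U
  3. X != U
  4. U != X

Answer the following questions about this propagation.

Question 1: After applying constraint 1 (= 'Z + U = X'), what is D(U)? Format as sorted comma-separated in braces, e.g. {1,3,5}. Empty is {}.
Constraint 1 (Z + U = X) on D(Z)={3,4,5,6} D(U)={4,5,6,7} D(X)={3,4,6,7}: Z {3,4,5,6}->{3}; U {4,5,6,7}->{4}; X {3,4,6,7}->{7}
So after constraint 1: D(U) = {4}

Answer: {4}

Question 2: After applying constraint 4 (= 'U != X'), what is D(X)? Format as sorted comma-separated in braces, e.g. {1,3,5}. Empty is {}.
Answer: {7}

Derivation:
Constraint 1 (Z + U = X) on D(Z)={3,4,5,6} D(U)={4,5,6,7} D(X)={3,4,6,7}: Z {3,4,5,6}->{3}; U {4,5,6,7}->{4}; X {3,4,6,7}->{7}
Constraint 2 (X != U) on D(X)={7} D(U)={4}: no change
Constraint 3 (X != U) on D(X)={7} D(U)={4}: no change
Constraint 4 (U != X) on D(U)={4} D(X)={7}: no change
So after constraint 4: D(X) = {7}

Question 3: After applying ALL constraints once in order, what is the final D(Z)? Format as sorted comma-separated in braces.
Constraint 1 (Z + U = X) on D(Z)={3,4,5,6} D(U)={4,5,6,7} D(X)={3,4,6,7}: Z {3,4,5,6}->{3}; U {4,5,6,7}->{4}; X {3,4,6,7}->{7}
Constraint 2 (X != U) on D(X)={7} D(U)={4}: no change
Constraint 3 (X != U) on D(X)={7} D(U)={4}: no change
Constraint 4 (U != X) on D(U)={4} D(X)={7}: no change
So after all 4 constraints: D(Z) = {3}

Answer: {3}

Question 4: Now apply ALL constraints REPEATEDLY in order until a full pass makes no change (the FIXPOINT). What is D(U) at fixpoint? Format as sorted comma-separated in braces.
Answer: {4}

Derivation:
pass 0 (initial): D(U)={4,5,6,7}
pass 1: U {4,5,6,7}->{4}; X {3,4,6,7}->{7}; Z {3,4,5,6}->{3}
pass 2: no change
Fixpoint after 2 passes: D(U) = {4}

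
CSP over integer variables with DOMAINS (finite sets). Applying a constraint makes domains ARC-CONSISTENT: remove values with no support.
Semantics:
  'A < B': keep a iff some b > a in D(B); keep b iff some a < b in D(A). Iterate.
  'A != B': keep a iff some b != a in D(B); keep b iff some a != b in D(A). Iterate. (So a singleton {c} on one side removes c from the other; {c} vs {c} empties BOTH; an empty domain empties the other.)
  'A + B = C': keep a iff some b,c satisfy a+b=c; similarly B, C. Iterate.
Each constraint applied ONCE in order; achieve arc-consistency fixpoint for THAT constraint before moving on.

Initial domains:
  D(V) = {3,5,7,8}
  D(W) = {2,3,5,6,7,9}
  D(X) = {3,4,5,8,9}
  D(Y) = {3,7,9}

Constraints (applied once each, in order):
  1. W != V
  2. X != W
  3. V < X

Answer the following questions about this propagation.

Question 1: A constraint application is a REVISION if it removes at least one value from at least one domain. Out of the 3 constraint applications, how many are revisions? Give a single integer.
Constraint 1 (W != V) on D(W)={2,3,5,6,7,9} D(V)={3,5,7,8}: no change => not a revision
Constraint 2 (X != W) on D(X)={3,4,5,8,9} D(W)={2,3,5,6,7,9}: no change => not a revision
Constraint 3 (V < X) on D(V)={3,5,7,8} D(X)={3,4,5,8,9}: X {3,4,5,8,9}->{4,5,8,9} => REVISION
Total revisions = 1

Answer: 1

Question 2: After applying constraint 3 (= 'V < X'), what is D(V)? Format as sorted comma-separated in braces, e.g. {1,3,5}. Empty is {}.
Answer: {3,5,7,8}

Derivation:
Constraint 1 (W != V) on D(W)={2,3,5,6,7,9} D(V)={3,5,7,8}: no change
Constraint 2 (X != W) on D(X)={3,4,5,8,9} D(W)={2,3,5,6,7,9}: no change
Constraint 3 (V < X) on D(V)={3,5,7,8} D(X)={3,4,5,8,9}: X {3,4,5,8,9}->{4,5,8,9}
So after constraint 3: D(V) = {3,5,7,8}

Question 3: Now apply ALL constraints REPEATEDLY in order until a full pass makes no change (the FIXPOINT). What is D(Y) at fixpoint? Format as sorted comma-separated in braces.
pass 0 (initial): D(Y)={3,7,9}
pass 1: X {3,4,5,8,9}->{4,5,8,9}
pass 2: no change
Fixpoint after 2 passes: D(Y) = {3,7,9}

Answer: {3,7,9}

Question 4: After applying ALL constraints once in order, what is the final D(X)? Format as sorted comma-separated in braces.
Constraint 1 (W != V) on D(W)={2,3,5,6,7,9} D(V)={3,5,7,8}: no change
Constraint 2 (X != W) on D(X)={3,4,5,8,9} D(W)={2,3,5,6,7,9}: no change
Constraint 3 (V < X) on D(V)={3,5,7,8} D(X)={3,4,5,8,9}: X {3,4,5,8,9}->{4,5,8,9}
So after all 3 constraints: D(X) = {4,5,8,9}

Answer: {4,5,8,9}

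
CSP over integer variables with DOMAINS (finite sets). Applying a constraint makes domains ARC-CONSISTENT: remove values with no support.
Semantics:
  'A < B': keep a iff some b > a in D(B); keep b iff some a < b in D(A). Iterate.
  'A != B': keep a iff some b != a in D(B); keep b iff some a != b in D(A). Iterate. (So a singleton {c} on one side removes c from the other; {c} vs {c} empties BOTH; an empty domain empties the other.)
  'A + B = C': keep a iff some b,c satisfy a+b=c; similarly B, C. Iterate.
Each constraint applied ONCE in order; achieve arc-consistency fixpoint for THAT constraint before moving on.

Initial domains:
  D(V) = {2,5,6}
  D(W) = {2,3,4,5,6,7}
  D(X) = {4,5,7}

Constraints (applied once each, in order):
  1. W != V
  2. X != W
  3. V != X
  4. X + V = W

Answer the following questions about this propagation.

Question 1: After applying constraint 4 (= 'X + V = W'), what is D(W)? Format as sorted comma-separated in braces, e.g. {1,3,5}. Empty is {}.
Constraint 1 (W != V) on D(W)={2,3,4,5,6,7} D(V)={2,5,6}: no change
Constraint 2 (X != W) on D(X)={4,5,7} D(W)={2,3,4,5,6,7}: no change
Constraint 3 (V != X) on D(V)={2,5,6} D(X)={4,5,7}: no change
Constraint 4 (X + V = W) on D(X)={4,5,7} D(V)={2,5,6} D(W)={2,3,4,5,6,7}: X {4,5,7}->{4,5}; V {2,5,6}->{2}; W {2,3,4,5,6,7}->{6,7}
So after constraint 4: D(W) = {6,7}

Answer: {6,7}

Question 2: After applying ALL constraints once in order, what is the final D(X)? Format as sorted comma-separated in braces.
Answer: {4,5}

Derivation:
Constraint 1 (W != V) on D(W)={2,3,4,5,6,7} D(V)={2,5,6}: no change
Constraint 2 (X != W) on D(X)={4,5,7} D(W)={2,3,4,5,6,7}: no change
Constraint 3 (V != X) on D(V)={2,5,6} D(X)={4,5,7}: no change
Constraint 4 (X + V = W) on D(X)={4,5,7} D(V)={2,5,6} D(W)={2,3,4,5,6,7}: X {4,5,7}->{4,5}; V {2,5,6}->{2}; W {2,3,4,5,6,7}->{6,7}
So after all 4 constraints: D(X) = {4,5}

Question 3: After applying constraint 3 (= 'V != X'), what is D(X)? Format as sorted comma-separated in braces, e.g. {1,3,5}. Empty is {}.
Constraint 1 (W != V) on D(W)={2,3,4,5,6,7} D(V)={2,5,6}: no change
Constraint 2 (X != W) on D(X)={4,5,7} D(W)={2,3,4,5,6,7}: no change
Constraint 3 (V != X) on D(V)={2,5,6} D(X)={4,5,7}: no change
So after constraint 3: D(X) = {4,5,7}

Answer: {4,5,7}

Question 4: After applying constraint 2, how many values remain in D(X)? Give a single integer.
Answer: 3

Derivation:
Constraint 1 (W != V) on D(W)={2,3,4,5,6,7} D(V)={2,5,6}: no change
Constraint 2 (X != W) on D(X)={4,5,7} D(W)={2,3,4,5,6,7}: no change
So after constraint 2: D(X)={4,5,7}, size = 3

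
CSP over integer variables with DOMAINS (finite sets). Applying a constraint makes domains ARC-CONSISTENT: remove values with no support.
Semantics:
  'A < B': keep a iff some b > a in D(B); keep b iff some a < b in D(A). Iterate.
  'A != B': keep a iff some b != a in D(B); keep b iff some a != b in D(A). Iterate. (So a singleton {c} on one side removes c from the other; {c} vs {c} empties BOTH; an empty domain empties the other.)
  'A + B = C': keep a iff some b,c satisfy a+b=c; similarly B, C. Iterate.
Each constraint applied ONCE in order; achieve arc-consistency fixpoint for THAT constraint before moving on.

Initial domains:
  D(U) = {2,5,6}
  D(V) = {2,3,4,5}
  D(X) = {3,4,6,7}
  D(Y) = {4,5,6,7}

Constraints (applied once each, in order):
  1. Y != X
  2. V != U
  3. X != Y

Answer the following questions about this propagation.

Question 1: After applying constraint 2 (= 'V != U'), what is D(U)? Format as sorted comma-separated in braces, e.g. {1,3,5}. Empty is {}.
Constraint 1 (Y != X) on D(Y)={4,5,6,7} D(X)={3,4,6,7}: no change
Constraint 2 (V != U) on D(V)={2,3,4,5} D(U)={2,5,6}: no change
So after constraint 2: D(U) = {2,5,6}

Answer: {2,5,6}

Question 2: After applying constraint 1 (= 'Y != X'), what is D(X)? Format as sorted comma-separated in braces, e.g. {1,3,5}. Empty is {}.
Answer: {3,4,6,7}

Derivation:
Constraint 1 (Y != X) on D(Y)={4,5,6,7} D(X)={3,4,6,7}: no change
So after constraint 1: D(X) = {3,4,6,7}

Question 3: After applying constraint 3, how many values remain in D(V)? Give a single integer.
Constraint 1 (Y != X) on D(Y)={4,5,6,7} D(X)={3,4,6,7}: no change
Constraint 2 (V != U) on D(V)={2,3,4,5} D(U)={2,5,6}: no change
Constraint 3 (X != Y) on D(X)={3,4,6,7} D(Y)={4,5,6,7}: no change
So after constraint 3: D(V)={2,3,4,5}, size = 4

Answer: 4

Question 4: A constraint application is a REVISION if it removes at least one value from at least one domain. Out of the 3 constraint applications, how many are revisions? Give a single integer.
Constraint 1 (Y != X) on D(Y)={4,5,6,7} D(X)={3,4,6,7}: no change => not a revision
Constraint 2 (V != U) on D(V)={2,3,4,5} D(U)={2,5,6}: no change => not a revision
Constraint 3 (X != Y) on D(X)={3,4,6,7} D(Y)={4,5,6,7}: no change => not a revision
Total revisions = 0

Answer: 0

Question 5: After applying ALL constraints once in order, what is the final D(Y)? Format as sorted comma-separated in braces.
Answer: {4,5,6,7}

Derivation:
Constraint 1 (Y != X) on D(Y)={4,5,6,7} D(X)={3,4,6,7}: no change
Constraint 2 (V != U) on D(V)={2,3,4,5} D(U)={2,5,6}: no change
Constraint 3 (X != Y) on D(X)={3,4,6,7} D(Y)={4,5,6,7}: no change
So after all 3 constraints: D(Y) = {4,5,6,7}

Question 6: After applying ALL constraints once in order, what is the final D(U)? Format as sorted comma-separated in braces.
Answer: {2,5,6}

Derivation:
Constraint 1 (Y != X) on D(Y)={4,5,6,7} D(X)={3,4,6,7}: no change
Constraint 2 (V != U) on D(V)={2,3,4,5} D(U)={2,5,6}: no change
Constraint 3 (X != Y) on D(X)={3,4,6,7} D(Y)={4,5,6,7}: no change
So after all 3 constraints: D(U) = {2,5,6}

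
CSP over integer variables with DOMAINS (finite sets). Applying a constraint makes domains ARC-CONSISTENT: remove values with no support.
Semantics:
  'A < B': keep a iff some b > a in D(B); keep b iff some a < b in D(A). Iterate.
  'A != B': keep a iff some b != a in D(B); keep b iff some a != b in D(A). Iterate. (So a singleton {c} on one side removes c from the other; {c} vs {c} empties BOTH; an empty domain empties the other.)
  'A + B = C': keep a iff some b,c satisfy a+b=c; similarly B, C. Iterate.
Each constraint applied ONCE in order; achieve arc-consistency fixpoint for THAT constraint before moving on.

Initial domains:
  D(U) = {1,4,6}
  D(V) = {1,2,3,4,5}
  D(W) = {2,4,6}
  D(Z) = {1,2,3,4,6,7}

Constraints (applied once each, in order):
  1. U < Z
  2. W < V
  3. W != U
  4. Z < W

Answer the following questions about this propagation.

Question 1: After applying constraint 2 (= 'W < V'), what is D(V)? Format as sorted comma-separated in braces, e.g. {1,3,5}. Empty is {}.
Answer: {3,4,5}

Derivation:
Constraint 1 (U < Z) on D(U)={1,4,6} D(Z)={1,2,3,4,6,7}: Z {1,2,3,4,6,7}->{2,3,4,6,7}
Constraint 2 (W < V) on D(W)={2,4,6} D(V)={1,2,3,4,5}: W {2,4,6}->{2,4}; V {1,2,3,4,5}->{3,4,5}
So after constraint 2: D(V) = {3,4,5}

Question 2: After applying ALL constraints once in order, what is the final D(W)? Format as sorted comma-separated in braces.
Constraint 1 (U < Z) on D(U)={1,4,6} D(Z)={1,2,3,4,6,7}: Z {1,2,3,4,6,7}->{2,3,4,6,7}
Constraint 2 (W < V) on D(W)={2,4,6} D(V)={1,2,3,4,5}: W {2,4,6}->{2,4}; V {1,2,3,4,5}->{3,4,5}
Constraint 3 (W != U) on D(W)={2,4} D(U)={1,4,6}: no change
Constraint 4 (Z < W) on D(Z)={2,3,4,6,7} D(W)={2,4}: Z {2,3,4,6,7}->{2,3}; W {2,4}->{4}
So after all 4 constraints: D(W) = {4}

Answer: {4}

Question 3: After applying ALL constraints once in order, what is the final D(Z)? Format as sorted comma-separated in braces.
Constraint 1 (U < Z) on D(U)={1,4,6} D(Z)={1,2,3,4,6,7}: Z {1,2,3,4,6,7}->{2,3,4,6,7}
Constraint 2 (W < V) on D(W)={2,4,6} D(V)={1,2,3,4,5}: W {2,4,6}->{2,4}; V {1,2,3,4,5}->{3,4,5}
Constraint 3 (W != U) on D(W)={2,4} D(U)={1,4,6}: no change
Constraint 4 (Z < W) on D(Z)={2,3,4,6,7} D(W)={2,4}: Z {2,3,4,6,7}->{2,3}; W {2,4}->{4}
So after all 4 constraints: D(Z) = {2,3}

Answer: {2,3}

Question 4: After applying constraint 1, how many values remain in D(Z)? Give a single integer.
Constraint 1 (U < Z) on D(U)={1,4,6} D(Z)={1,2,3,4,6,7}: Z {1,2,3,4,6,7}->{2,3,4,6,7}
So after constraint 1: D(Z)={2,3,4,6,7}, size = 5

Answer: 5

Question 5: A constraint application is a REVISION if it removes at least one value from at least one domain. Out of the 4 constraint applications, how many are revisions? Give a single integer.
Constraint 1 (U < Z) on D(U)={1,4,6} D(Z)={1,2,3,4,6,7}: Z {1,2,3,4,6,7}->{2,3,4,6,7} => REVISION
Constraint 2 (W < V) on D(W)={2,4,6} D(V)={1,2,3,4,5}: W {2,4,6}->{2,4}; V {1,2,3,4,5}->{3,4,5} => REVISION
Constraint 3 (W != U) on D(W)={2,4} D(U)={1,4,6}: no change => not a revision
Constraint 4 (Z < W) on D(Z)={2,3,4,6,7} D(W)={2,4}: Z {2,3,4,6,7}->{2,3}; W {2,4}->{4} => REVISION
Total revisions = 3

Answer: 3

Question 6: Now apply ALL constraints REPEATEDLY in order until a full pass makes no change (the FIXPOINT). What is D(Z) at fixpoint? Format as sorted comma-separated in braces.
Answer: {2,3}

Derivation:
pass 0 (initial): D(Z)={1,2,3,4,6,7}
pass 1: V {1,2,3,4,5}->{3,4,5}; W {2,4,6}->{4}; Z {1,2,3,4,6,7}->{2,3}
pass 2: U {1,4,6}->{1}; V {3,4,5}->{5}
pass 3: no change
Fixpoint after 3 passes: D(Z) = {2,3}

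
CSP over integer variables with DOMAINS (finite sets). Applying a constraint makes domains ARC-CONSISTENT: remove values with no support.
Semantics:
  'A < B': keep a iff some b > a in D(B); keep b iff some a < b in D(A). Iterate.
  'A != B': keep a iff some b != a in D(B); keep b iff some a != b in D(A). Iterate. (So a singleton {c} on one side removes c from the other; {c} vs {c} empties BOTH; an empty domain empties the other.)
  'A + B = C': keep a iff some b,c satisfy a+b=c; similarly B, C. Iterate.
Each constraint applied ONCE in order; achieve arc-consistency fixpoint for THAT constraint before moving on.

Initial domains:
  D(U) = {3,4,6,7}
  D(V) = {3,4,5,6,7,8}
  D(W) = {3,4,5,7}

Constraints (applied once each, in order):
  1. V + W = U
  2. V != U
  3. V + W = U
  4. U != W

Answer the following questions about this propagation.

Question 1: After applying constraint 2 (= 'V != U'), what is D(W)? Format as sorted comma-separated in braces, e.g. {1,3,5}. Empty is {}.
Constraint 1 (V + W = U) on D(V)={3,4,5,6,7,8} D(W)={3,4,5,7} D(U)={3,4,6,7}: V {3,4,5,6,7,8}->{3,4}; W {3,4,5,7}->{3,4}; U {3,4,6,7}->{6,7}
Constraint 2 (V != U) on D(V)={3,4} D(U)={6,7}: no change
So after constraint 2: D(W) = {3,4}

Answer: {3,4}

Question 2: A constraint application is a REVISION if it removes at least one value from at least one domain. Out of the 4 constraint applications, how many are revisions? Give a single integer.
Answer: 1

Derivation:
Constraint 1 (V + W = U) on D(V)={3,4,5,6,7,8} D(W)={3,4,5,7} D(U)={3,4,6,7}: V {3,4,5,6,7,8}->{3,4}; W {3,4,5,7}->{3,4}; U {3,4,6,7}->{6,7} => REVISION
Constraint 2 (V != U) on D(V)={3,4} D(U)={6,7}: no change => not a revision
Constraint 3 (V + W = U) on D(V)={3,4} D(W)={3,4} D(U)={6,7}: no change => not a revision
Constraint 4 (U != W) on D(U)={6,7} D(W)={3,4}: no change => not a revision
Total revisions = 1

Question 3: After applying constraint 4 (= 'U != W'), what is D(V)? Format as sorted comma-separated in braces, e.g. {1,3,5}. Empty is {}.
Constraint 1 (V + W = U) on D(V)={3,4,5,6,7,8} D(W)={3,4,5,7} D(U)={3,4,6,7}: V {3,4,5,6,7,8}->{3,4}; W {3,4,5,7}->{3,4}; U {3,4,6,7}->{6,7}
Constraint 2 (V != U) on D(V)={3,4} D(U)={6,7}: no change
Constraint 3 (V + W = U) on D(V)={3,4} D(W)={3,4} D(U)={6,7}: no change
Constraint 4 (U != W) on D(U)={6,7} D(W)={3,4}: no change
So after constraint 4: D(V) = {3,4}

Answer: {3,4}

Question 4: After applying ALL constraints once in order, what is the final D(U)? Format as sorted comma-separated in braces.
Answer: {6,7}

Derivation:
Constraint 1 (V + W = U) on D(V)={3,4,5,6,7,8} D(W)={3,4,5,7} D(U)={3,4,6,7}: V {3,4,5,6,7,8}->{3,4}; W {3,4,5,7}->{3,4}; U {3,4,6,7}->{6,7}
Constraint 2 (V != U) on D(V)={3,4} D(U)={6,7}: no change
Constraint 3 (V + W = U) on D(V)={3,4} D(W)={3,4} D(U)={6,7}: no change
Constraint 4 (U != W) on D(U)={6,7} D(W)={3,4}: no change
So after all 4 constraints: D(U) = {6,7}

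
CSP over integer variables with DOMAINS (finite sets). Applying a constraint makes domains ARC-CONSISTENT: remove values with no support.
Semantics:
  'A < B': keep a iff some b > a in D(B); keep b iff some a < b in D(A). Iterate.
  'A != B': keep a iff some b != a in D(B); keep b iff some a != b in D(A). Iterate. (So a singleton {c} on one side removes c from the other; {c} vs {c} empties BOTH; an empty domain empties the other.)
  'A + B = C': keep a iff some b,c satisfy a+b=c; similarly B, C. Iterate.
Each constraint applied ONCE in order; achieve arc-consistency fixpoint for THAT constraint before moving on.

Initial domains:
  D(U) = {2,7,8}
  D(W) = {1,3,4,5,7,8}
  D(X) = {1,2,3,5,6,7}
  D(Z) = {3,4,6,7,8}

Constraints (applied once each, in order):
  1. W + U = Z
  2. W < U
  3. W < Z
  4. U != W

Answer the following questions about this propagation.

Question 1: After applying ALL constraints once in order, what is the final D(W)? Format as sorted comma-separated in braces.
Answer: {1,4,5}

Derivation:
Constraint 1 (W + U = Z) on D(W)={1,3,4,5,7,8} D(U)={2,7,8} D(Z)={3,4,6,7,8}: W {1,3,4,5,7,8}->{1,4,5}; U {2,7,8}->{2,7}; Z {3,4,6,7,8}->{3,6,7,8}
Constraint 2 (W < U) on D(W)={1,4,5} D(U)={2,7}: no change
Constraint 3 (W < Z) on D(W)={1,4,5} D(Z)={3,6,7,8}: no change
Constraint 4 (U != W) on D(U)={2,7} D(W)={1,4,5}: no change
So after all 4 constraints: D(W) = {1,4,5}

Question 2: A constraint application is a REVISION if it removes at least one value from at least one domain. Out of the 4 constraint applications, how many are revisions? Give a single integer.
Answer: 1

Derivation:
Constraint 1 (W + U = Z) on D(W)={1,3,4,5,7,8} D(U)={2,7,8} D(Z)={3,4,6,7,8}: W {1,3,4,5,7,8}->{1,4,5}; U {2,7,8}->{2,7}; Z {3,4,6,7,8}->{3,6,7,8} => REVISION
Constraint 2 (W < U) on D(W)={1,4,5} D(U)={2,7}: no change => not a revision
Constraint 3 (W < Z) on D(W)={1,4,5} D(Z)={3,6,7,8}: no change => not a revision
Constraint 4 (U != W) on D(U)={2,7} D(W)={1,4,5}: no change => not a revision
Total revisions = 1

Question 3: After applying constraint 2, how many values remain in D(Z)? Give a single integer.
Answer: 4

Derivation:
Constraint 1 (W + U = Z) on D(W)={1,3,4,5,7,8} D(U)={2,7,8} D(Z)={3,4,6,7,8}: W {1,3,4,5,7,8}->{1,4,5}; U {2,7,8}->{2,7}; Z {3,4,6,7,8}->{3,6,7,8}
Constraint 2 (W < U) on D(W)={1,4,5} D(U)={2,7}: no change
So after constraint 2: D(Z)={3,6,7,8}, size = 4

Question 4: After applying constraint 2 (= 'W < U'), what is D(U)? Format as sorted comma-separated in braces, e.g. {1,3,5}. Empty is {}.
Answer: {2,7}

Derivation:
Constraint 1 (W + U = Z) on D(W)={1,3,4,5,7,8} D(U)={2,7,8} D(Z)={3,4,6,7,8}: W {1,3,4,5,7,8}->{1,4,5}; U {2,7,8}->{2,7}; Z {3,4,6,7,8}->{3,6,7,8}
Constraint 2 (W < U) on D(W)={1,4,5} D(U)={2,7}: no change
So after constraint 2: D(U) = {2,7}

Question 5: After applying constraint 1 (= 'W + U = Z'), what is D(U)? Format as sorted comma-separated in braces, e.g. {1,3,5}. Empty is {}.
Constraint 1 (W + U = Z) on D(W)={1,3,4,5,7,8} D(U)={2,7,8} D(Z)={3,4,6,7,8}: W {1,3,4,5,7,8}->{1,4,5}; U {2,7,8}->{2,7}; Z {3,4,6,7,8}->{3,6,7,8}
So after constraint 1: D(U) = {2,7}

Answer: {2,7}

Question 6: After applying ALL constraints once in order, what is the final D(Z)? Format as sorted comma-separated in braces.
Constraint 1 (W + U = Z) on D(W)={1,3,4,5,7,8} D(U)={2,7,8} D(Z)={3,4,6,7,8}: W {1,3,4,5,7,8}->{1,4,5}; U {2,7,8}->{2,7}; Z {3,4,6,7,8}->{3,6,7,8}
Constraint 2 (W < U) on D(W)={1,4,5} D(U)={2,7}: no change
Constraint 3 (W < Z) on D(W)={1,4,5} D(Z)={3,6,7,8}: no change
Constraint 4 (U != W) on D(U)={2,7} D(W)={1,4,5}: no change
So after all 4 constraints: D(Z) = {3,6,7,8}

Answer: {3,6,7,8}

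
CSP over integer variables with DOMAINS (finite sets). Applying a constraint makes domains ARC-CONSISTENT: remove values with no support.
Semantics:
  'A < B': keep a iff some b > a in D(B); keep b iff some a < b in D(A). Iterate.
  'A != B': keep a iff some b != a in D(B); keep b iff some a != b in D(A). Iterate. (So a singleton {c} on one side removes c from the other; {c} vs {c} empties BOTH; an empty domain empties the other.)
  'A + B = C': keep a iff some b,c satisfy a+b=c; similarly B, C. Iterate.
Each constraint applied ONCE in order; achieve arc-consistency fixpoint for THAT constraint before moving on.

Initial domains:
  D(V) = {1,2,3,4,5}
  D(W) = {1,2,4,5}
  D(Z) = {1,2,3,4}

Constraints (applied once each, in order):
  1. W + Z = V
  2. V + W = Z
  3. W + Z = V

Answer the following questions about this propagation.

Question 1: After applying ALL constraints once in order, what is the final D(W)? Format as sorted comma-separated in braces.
Constraint 1 (W + Z = V) on D(W)={1,2,4,5} D(Z)={1,2,3,4} D(V)={1,2,3,4,5}: W {1,2,4,5}->{1,2,4}; V {1,2,3,4,5}->{2,3,4,5}
Constraint 2 (V + W = Z) on D(V)={2,3,4,5} D(W)={1,2,4} D(Z)={1,2,3,4}: V {2,3,4,5}->{2,3}; W {1,2,4}->{1,2}; Z {1,2,3,4}->{3,4}
Constraint 3 (W + Z = V) on D(W)={1,2} D(Z)={3,4} D(V)={2,3}: W {1,2}->{}; Z {3,4}->{}; V {2,3}->{}
So after all 3 constraints: D(W) = {}

Answer: {}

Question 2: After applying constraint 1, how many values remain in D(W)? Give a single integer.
Answer: 3

Derivation:
Constraint 1 (W + Z = V) on D(W)={1,2,4,5} D(Z)={1,2,3,4} D(V)={1,2,3,4,5}: W {1,2,4,5}->{1,2,4}; V {1,2,3,4,5}->{2,3,4,5}
So after constraint 1: D(W)={1,2,4}, size = 3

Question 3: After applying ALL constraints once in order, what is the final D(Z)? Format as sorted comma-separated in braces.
Constraint 1 (W + Z = V) on D(W)={1,2,4,5} D(Z)={1,2,3,4} D(V)={1,2,3,4,5}: W {1,2,4,5}->{1,2,4}; V {1,2,3,4,5}->{2,3,4,5}
Constraint 2 (V + W = Z) on D(V)={2,3,4,5} D(W)={1,2,4} D(Z)={1,2,3,4}: V {2,3,4,5}->{2,3}; W {1,2,4}->{1,2}; Z {1,2,3,4}->{3,4}
Constraint 3 (W + Z = V) on D(W)={1,2} D(Z)={3,4} D(V)={2,3}: W {1,2}->{}; Z {3,4}->{}; V {2,3}->{}
So after all 3 constraints: D(Z) = {}

Answer: {}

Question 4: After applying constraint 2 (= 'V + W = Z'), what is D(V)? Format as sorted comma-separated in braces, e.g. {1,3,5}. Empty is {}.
Answer: {2,3}

Derivation:
Constraint 1 (W + Z = V) on D(W)={1,2,4,5} D(Z)={1,2,3,4} D(V)={1,2,3,4,5}: W {1,2,4,5}->{1,2,4}; V {1,2,3,4,5}->{2,3,4,5}
Constraint 2 (V + W = Z) on D(V)={2,3,4,5} D(W)={1,2,4} D(Z)={1,2,3,4}: V {2,3,4,5}->{2,3}; W {1,2,4}->{1,2}; Z {1,2,3,4}->{3,4}
So after constraint 2: D(V) = {2,3}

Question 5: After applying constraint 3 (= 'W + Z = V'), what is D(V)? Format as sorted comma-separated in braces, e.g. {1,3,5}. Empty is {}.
Answer: {}

Derivation:
Constraint 1 (W + Z = V) on D(W)={1,2,4,5} D(Z)={1,2,3,4} D(V)={1,2,3,4,5}: W {1,2,4,5}->{1,2,4}; V {1,2,3,4,5}->{2,3,4,5}
Constraint 2 (V + W = Z) on D(V)={2,3,4,5} D(W)={1,2,4} D(Z)={1,2,3,4}: V {2,3,4,5}->{2,3}; W {1,2,4}->{1,2}; Z {1,2,3,4}->{3,4}
Constraint 3 (W + Z = V) on D(W)={1,2} D(Z)={3,4} D(V)={2,3}: W {1,2}->{}; Z {3,4}->{}; V {2,3}->{}
So after constraint 3: D(V) = {}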